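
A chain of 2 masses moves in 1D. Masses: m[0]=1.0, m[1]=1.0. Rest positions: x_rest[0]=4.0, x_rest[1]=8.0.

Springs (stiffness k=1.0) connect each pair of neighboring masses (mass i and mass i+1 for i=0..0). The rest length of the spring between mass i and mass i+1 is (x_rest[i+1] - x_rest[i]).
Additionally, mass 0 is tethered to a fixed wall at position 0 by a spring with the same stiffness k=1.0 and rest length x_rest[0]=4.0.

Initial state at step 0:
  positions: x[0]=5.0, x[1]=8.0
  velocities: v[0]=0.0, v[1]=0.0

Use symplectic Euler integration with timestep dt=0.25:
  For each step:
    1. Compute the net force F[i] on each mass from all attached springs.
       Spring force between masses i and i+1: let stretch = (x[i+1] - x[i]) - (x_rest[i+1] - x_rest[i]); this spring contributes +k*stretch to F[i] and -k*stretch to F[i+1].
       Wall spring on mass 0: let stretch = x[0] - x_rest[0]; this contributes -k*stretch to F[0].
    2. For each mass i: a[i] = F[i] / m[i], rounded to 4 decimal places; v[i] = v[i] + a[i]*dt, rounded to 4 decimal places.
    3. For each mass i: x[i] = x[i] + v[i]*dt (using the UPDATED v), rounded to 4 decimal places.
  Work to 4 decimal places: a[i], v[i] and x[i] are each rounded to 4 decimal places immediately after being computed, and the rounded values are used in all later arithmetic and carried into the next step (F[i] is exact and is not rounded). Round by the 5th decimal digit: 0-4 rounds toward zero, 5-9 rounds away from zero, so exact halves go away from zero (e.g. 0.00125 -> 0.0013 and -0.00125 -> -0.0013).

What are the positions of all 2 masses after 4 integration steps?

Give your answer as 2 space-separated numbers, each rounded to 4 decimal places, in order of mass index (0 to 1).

Answer: 4.0213 8.4626

Derivation:
Step 0: x=[5.0000 8.0000] v=[0.0000 0.0000]
Step 1: x=[4.8750 8.0625] v=[-0.5000 0.2500]
Step 2: x=[4.6445 8.1758] v=[-0.9219 0.4531]
Step 3: x=[4.3445 8.3184] v=[-1.2002 0.5703]
Step 4: x=[4.0213 8.4626] v=[-1.2929 0.5768]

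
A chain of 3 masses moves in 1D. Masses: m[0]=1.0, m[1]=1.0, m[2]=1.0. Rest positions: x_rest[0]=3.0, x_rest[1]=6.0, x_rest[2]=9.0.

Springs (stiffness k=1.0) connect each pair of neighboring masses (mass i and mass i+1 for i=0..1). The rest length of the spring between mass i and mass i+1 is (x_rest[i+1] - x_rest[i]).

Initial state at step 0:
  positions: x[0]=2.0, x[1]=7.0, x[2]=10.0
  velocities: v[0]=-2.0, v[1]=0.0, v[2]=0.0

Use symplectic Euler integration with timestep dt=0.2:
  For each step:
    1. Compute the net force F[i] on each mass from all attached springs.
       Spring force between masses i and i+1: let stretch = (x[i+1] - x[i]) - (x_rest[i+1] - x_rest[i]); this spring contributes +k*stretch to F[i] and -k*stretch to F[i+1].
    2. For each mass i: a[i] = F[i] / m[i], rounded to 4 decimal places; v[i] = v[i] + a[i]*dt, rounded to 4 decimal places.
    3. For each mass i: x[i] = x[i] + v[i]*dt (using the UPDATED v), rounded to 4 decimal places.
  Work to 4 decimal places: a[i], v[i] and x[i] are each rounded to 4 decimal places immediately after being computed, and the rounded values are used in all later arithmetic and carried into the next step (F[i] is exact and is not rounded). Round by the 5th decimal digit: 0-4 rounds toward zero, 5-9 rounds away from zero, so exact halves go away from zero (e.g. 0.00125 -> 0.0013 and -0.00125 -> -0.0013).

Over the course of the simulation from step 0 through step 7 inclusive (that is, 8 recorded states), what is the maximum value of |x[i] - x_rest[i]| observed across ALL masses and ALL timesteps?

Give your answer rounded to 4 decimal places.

Answer: 1.7391

Derivation:
Step 0: x=[2.0000 7.0000 10.0000] v=[-2.0000 0.0000 0.0000]
Step 1: x=[1.6800 6.9200 10.0000] v=[-1.6000 -0.4000 0.0000]
Step 2: x=[1.4496 6.7536 9.9968] v=[-1.1520 -0.8320 -0.0160]
Step 3: x=[1.3114 6.5048 9.9839] v=[-0.6912 -1.2442 -0.0646]
Step 4: x=[1.2609 6.1874 9.9518] v=[-0.2525 -1.5871 -0.1604]
Step 5: x=[1.2875 5.8235 9.8891] v=[0.1328 -1.8195 -0.3133]
Step 6: x=[1.3755 5.4408 9.7838] v=[0.4400 -1.9136 -0.5264]
Step 7: x=[1.5061 5.0692 9.6248] v=[0.6531 -1.8581 -0.7950]
Max displacement = 1.7391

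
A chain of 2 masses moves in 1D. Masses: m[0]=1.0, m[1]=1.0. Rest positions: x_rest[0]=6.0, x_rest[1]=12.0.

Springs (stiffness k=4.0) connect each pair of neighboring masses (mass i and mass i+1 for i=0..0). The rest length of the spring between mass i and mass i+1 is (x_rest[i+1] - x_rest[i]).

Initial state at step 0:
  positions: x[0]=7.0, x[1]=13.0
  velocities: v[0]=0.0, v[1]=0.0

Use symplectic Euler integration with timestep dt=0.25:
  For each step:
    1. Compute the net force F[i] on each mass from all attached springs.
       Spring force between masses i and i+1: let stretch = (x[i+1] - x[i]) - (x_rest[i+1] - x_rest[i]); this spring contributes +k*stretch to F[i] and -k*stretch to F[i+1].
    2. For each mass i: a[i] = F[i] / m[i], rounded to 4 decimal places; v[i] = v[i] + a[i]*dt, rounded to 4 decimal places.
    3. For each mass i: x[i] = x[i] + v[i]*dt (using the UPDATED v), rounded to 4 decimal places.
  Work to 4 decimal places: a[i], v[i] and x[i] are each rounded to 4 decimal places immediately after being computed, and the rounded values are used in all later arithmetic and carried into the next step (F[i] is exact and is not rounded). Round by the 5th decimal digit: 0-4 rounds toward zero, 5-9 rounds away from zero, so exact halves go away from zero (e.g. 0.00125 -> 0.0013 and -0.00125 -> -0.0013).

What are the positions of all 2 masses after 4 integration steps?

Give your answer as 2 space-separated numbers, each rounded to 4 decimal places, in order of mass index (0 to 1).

Step 0: x=[7.0000 13.0000] v=[0.0000 0.0000]
Step 1: x=[7.0000 13.0000] v=[0.0000 0.0000]
Step 2: x=[7.0000 13.0000] v=[0.0000 0.0000]
Step 3: x=[7.0000 13.0000] v=[0.0000 0.0000]
Step 4: x=[7.0000 13.0000] v=[0.0000 0.0000]

Answer: 7.0000 13.0000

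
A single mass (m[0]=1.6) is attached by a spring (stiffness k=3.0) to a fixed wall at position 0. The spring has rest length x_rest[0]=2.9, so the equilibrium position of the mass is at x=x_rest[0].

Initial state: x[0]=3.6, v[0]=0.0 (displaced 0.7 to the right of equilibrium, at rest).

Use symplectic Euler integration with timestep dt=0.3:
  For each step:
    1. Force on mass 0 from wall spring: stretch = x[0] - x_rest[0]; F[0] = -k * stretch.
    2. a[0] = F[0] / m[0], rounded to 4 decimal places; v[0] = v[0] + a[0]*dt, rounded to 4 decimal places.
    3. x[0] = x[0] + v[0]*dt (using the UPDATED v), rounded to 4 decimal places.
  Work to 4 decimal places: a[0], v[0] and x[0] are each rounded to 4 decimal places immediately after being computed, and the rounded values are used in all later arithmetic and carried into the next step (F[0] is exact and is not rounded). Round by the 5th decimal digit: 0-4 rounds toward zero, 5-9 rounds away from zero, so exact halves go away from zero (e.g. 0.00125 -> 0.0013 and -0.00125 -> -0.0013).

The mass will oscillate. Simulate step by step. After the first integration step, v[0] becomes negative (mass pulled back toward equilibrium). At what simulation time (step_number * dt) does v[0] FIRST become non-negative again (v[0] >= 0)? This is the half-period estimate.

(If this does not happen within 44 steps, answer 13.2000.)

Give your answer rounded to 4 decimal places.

Answer: 2.4000

Derivation:
Step 0: x=[3.6000] v=[0.0000]
Step 1: x=[3.4819] v=[-0.3938]
Step 2: x=[3.2656] v=[-0.7211]
Step 3: x=[2.9876] v=[-0.9268]
Step 4: x=[2.6948] v=[-0.9761]
Step 5: x=[2.4366] v=[-0.8607]
Step 6: x=[2.2566] v=[-0.6000]
Step 7: x=[2.1852] v=[-0.2381]
Step 8: x=[2.2344] v=[0.1640]
First v>=0 after going negative at step 8, time=2.4000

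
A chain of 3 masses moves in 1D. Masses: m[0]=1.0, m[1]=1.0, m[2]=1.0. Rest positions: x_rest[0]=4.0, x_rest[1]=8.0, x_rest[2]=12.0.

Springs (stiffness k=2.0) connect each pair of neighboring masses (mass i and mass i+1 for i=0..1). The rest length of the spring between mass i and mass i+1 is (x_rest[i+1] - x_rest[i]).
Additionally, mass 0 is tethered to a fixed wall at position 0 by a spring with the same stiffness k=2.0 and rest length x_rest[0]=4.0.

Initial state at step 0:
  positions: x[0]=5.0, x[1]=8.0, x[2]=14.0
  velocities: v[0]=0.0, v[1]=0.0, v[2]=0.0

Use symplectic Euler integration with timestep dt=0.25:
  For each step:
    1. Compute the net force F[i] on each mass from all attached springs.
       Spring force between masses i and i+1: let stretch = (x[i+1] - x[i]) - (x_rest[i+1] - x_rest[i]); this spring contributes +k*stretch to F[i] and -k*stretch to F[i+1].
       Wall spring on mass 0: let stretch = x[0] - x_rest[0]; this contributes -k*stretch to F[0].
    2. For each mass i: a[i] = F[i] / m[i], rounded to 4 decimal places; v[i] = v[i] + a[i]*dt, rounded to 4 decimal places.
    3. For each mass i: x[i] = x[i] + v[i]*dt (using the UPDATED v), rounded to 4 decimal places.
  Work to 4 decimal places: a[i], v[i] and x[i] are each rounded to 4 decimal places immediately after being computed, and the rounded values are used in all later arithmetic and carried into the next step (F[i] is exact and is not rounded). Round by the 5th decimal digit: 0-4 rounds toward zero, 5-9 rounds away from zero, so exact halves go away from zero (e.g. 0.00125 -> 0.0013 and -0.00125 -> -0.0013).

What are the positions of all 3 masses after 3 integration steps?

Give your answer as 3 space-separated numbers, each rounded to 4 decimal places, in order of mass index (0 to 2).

Answer: 4.0000 9.5313 12.8613

Derivation:
Step 0: x=[5.0000 8.0000 14.0000] v=[0.0000 0.0000 0.0000]
Step 1: x=[4.7500 8.3750 13.7500] v=[-1.0000 1.5000 -1.0000]
Step 2: x=[4.3594 8.9688 13.3281] v=[-1.5625 2.3750 -1.6875]
Step 3: x=[4.0000 9.5313 12.8613] v=[-1.4375 2.2500 -1.8672]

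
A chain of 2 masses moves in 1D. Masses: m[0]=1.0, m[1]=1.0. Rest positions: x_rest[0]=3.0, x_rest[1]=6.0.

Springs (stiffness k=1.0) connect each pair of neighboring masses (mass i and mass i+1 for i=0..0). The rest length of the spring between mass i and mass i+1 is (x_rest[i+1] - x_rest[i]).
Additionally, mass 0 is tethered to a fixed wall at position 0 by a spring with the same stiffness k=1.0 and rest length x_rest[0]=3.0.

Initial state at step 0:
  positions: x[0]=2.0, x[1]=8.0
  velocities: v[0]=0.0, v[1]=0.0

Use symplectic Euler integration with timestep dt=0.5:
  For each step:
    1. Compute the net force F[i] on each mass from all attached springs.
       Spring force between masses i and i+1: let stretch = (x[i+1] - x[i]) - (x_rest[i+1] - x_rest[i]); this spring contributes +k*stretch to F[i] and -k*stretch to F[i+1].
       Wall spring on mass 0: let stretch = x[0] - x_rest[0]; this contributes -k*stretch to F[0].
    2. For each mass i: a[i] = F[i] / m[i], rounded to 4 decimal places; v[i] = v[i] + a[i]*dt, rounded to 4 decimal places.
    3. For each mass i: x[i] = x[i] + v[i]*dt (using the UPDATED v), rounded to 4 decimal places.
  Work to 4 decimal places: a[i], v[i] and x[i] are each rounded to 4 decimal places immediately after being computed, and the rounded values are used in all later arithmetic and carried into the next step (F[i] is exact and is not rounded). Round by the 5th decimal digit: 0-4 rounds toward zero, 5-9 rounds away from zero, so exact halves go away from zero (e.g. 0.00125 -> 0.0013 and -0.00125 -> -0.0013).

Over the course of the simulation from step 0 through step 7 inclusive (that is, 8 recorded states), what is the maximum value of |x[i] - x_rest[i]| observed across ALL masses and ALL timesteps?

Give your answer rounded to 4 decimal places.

Answer: 2.1973

Derivation:
Step 0: x=[2.0000 8.0000] v=[0.0000 0.0000]
Step 1: x=[3.0000 7.2500] v=[2.0000 -1.5000]
Step 2: x=[4.3125 6.1875] v=[2.6250 -2.1250]
Step 3: x=[5.0157 5.4063] v=[1.4063 -1.5625]
Step 4: x=[4.5626 5.2774] v=[-0.9063 -0.2578]
Step 5: x=[3.1475 5.7198] v=[-2.8302 0.8848]
Step 6: x=[1.5886 6.2692] v=[-3.1178 1.0987]
Step 7: x=[0.8027 6.3984] v=[-1.5718 0.2584]
Max displacement = 2.1973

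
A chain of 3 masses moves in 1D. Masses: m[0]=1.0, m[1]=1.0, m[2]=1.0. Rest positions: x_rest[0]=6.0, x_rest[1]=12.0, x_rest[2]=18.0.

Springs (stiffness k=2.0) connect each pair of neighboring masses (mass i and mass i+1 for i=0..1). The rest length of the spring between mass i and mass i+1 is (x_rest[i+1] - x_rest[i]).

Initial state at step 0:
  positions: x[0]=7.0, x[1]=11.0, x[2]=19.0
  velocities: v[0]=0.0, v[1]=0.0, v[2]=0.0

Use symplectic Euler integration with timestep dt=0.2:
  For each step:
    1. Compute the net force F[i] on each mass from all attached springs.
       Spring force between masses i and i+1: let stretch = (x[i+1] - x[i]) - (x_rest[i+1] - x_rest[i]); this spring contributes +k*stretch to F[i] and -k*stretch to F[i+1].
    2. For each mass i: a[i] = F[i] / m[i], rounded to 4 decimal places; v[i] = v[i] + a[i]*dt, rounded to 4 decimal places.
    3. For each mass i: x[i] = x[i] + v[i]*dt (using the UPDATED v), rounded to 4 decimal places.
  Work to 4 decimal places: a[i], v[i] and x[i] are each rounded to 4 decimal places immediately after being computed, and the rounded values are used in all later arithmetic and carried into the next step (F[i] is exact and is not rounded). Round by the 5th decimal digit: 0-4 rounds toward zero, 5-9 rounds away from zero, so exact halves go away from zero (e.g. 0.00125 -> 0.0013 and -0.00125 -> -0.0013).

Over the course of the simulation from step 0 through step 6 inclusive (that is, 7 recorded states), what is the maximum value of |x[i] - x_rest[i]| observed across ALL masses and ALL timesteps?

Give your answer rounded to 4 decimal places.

Step 0: x=[7.0000 11.0000 19.0000] v=[0.0000 0.0000 0.0000]
Step 1: x=[6.8400 11.3200 18.8400] v=[-0.8000 1.6000 -0.8000]
Step 2: x=[6.5584 11.8832 18.5584] v=[-1.4080 2.8160 -1.4080]
Step 3: x=[6.2228 12.5544 18.2228] v=[-1.6781 3.3562 -1.6781]
Step 4: x=[5.9137 13.1726 17.9137] v=[-1.5455 3.0909 -1.5455]
Step 5: x=[5.7053 13.5894 17.7053] v=[-1.0419 2.0838 -1.0419]
Step 6: x=[5.6476 13.7047 17.6476] v=[-0.2883 0.5765 -0.2883]
Max displacement = 1.7047

Answer: 1.7047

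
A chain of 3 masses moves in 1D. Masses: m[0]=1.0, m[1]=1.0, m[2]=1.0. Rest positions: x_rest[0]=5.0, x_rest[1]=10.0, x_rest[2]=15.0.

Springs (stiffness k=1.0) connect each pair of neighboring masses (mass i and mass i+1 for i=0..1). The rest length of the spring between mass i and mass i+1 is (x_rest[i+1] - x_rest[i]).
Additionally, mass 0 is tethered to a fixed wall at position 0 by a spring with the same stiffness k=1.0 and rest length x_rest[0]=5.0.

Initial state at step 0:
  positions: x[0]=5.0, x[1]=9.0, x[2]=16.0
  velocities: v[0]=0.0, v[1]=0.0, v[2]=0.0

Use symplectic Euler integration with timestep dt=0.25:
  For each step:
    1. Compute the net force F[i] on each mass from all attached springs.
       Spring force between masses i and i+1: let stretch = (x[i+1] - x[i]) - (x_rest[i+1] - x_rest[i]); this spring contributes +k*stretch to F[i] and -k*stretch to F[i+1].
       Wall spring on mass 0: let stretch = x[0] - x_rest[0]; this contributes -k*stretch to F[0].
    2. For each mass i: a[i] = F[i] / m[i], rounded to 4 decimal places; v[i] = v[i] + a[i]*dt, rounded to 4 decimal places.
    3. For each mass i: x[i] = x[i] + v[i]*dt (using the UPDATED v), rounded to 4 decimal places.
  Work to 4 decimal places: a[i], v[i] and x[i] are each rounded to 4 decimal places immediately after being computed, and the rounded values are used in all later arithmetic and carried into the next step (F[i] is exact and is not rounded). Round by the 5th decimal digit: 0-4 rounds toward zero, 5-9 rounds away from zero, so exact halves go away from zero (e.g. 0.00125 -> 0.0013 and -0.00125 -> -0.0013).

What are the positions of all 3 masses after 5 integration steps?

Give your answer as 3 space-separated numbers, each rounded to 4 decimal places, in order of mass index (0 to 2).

Answer: 4.6251 10.7615 14.7186

Derivation:
Step 0: x=[5.0000 9.0000 16.0000] v=[0.0000 0.0000 0.0000]
Step 1: x=[4.9375 9.1875 15.8750] v=[-0.2500 0.7500 -0.5000]
Step 2: x=[4.8320 9.5274 15.6445] v=[-0.4219 1.3594 -0.9219]
Step 3: x=[4.7180 9.9561 15.3442] v=[-0.4561 1.7148 -1.2012]
Step 4: x=[4.6365 10.3942 15.0197] v=[-0.3261 1.7523 -1.2982]
Step 5: x=[4.6251 10.7615 14.7186] v=[-0.0458 1.4693 -1.2046]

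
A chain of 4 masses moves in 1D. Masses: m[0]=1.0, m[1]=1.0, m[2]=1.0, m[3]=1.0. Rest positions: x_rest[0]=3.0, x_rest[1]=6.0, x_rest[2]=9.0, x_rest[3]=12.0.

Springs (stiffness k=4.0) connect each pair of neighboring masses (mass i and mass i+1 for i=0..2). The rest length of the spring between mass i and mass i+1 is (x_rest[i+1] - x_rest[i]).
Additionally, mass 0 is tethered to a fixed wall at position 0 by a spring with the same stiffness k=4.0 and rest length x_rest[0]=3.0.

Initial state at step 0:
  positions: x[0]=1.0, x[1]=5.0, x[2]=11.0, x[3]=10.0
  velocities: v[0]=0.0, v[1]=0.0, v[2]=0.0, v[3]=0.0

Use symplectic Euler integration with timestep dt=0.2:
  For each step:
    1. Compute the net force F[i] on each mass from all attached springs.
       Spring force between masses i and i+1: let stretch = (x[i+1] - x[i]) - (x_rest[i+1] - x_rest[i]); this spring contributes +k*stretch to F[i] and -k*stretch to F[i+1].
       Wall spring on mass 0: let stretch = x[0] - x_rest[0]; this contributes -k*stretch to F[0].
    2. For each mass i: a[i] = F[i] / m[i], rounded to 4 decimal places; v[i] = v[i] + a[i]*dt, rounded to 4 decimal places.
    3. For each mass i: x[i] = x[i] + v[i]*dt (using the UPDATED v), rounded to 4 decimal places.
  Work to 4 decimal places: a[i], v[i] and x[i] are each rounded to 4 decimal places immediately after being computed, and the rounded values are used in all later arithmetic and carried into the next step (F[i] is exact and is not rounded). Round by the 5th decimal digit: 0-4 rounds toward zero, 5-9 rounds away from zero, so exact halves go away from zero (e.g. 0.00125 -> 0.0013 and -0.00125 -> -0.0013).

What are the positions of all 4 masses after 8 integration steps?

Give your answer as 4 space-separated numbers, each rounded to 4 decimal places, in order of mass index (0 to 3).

Answer: 2.6914 5.6011 10.6508 10.3120

Derivation:
Step 0: x=[1.0000 5.0000 11.0000 10.0000] v=[0.0000 0.0000 0.0000 0.0000]
Step 1: x=[1.4800 5.3200 9.8800 10.6400] v=[2.4000 1.6000 -5.6000 3.2000]
Step 2: x=[2.3376 5.7552 8.1520 11.6384] v=[4.2880 2.1760 -8.6400 4.9920]
Step 3: x=[3.3680 6.0271 6.5983 12.5590] v=[5.1520 1.3594 -7.7683 4.6029]
Step 4: x=[4.2850 5.9649 5.9070 13.0059] v=[4.5849 -0.3109 -3.4567 2.2343]
Step 5: x=[4.7852 5.6247 6.3607 12.7969] v=[2.5008 -1.7011 2.2687 -1.0448]
Step 6: x=[4.6540 5.2679 7.7265 12.0381] v=[-0.6558 -1.7839 6.8289 -3.7938]
Step 7: x=[3.8764 5.2063 9.3888 11.0695] v=[-3.8879 -0.3081 8.3113 -4.8431]
Step 8: x=[2.6914 5.6011 10.6508 10.3120] v=[-5.9251 1.9740 6.3099 -3.7877]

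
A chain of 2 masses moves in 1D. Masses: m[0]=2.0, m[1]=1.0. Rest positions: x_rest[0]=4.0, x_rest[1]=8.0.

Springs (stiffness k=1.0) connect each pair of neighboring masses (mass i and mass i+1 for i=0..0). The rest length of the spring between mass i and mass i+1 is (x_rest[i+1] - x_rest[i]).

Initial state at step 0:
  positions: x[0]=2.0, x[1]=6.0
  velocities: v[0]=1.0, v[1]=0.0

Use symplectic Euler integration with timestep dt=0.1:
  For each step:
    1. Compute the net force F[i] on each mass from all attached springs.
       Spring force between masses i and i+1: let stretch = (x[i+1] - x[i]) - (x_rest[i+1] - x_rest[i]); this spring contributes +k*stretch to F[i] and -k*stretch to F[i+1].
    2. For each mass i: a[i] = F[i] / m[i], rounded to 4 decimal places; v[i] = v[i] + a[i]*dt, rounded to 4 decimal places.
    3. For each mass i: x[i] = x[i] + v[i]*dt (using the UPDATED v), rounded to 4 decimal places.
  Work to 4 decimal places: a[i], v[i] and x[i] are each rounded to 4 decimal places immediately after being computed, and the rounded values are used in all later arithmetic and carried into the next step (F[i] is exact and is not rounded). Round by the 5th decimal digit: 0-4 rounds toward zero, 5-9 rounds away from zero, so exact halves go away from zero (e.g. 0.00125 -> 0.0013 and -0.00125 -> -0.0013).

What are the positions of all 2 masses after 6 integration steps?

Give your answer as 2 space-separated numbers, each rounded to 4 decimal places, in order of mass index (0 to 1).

Step 0: x=[2.0000 6.0000] v=[1.0000 0.0000]
Step 1: x=[2.1000 6.0000] v=[1.0000 0.0000]
Step 2: x=[2.1995 6.0010] v=[0.9950 0.0100]
Step 3: x=[2.2980 6.0040] v=[0.9851 0.0299]
Step 4: x=[2.3950 6.0099] v=[0.9704 0.0593]
Step 5: x=[2.4901 6.0197] v=[0.9511 0.0978]
Step 6: x=[2.5829 6.0342] v=[0.9276 0.1448]

Answer: 2.5829 6.0342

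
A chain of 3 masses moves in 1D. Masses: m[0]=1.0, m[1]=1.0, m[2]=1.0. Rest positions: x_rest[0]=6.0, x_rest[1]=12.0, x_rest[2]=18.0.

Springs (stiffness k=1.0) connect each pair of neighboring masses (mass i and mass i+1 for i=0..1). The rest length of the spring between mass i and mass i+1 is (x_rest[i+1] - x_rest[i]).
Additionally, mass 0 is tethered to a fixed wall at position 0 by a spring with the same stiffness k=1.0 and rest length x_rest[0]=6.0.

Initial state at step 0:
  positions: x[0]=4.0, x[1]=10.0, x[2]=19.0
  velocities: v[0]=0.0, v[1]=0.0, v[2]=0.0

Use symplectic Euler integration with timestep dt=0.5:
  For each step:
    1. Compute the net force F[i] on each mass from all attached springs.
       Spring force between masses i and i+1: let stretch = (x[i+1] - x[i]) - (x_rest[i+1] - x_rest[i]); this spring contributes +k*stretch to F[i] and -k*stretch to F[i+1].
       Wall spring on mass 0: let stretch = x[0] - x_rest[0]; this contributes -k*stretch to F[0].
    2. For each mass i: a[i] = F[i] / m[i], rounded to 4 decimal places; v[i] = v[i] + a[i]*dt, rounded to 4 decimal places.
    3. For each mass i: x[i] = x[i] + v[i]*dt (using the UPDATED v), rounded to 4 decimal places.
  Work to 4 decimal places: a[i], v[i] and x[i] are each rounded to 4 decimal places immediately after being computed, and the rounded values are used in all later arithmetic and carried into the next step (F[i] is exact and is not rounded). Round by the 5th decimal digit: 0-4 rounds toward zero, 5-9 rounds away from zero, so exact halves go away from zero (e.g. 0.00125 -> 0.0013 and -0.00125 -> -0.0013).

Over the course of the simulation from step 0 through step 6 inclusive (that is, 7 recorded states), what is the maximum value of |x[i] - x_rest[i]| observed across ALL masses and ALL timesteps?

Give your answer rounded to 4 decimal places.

Answer: 2.1719

Derivation:
Step 0: x=[4.0000 10.0000 19.0000] v=[0.0000 0.0000 0.0000]
Step 1: x=[4.5000 10.7500 18.2500] v=[1.0000 1.5000 -1.5000]
Step 2: x=[5.4375 11.8125 17.1250] v=[1.8750 2.1250 -2.2500]
Step 3: x=[6.6094 12.6094 16.1719] v=[2.3438 1.5938 -1.9063]
Step 4: x=[7.6290 12.7970 15.8281] v=[2.0391 0.3751 -0.6876]
Step 5: x=[8.0333 12.4503 16.2266] v=[0.8086 -0.6934 0.7969]
Step 6: x=[7.5335 11.9434 17.1810] v=[-0.9996 -1.0138 1.9088]
Max displacement = 2.1719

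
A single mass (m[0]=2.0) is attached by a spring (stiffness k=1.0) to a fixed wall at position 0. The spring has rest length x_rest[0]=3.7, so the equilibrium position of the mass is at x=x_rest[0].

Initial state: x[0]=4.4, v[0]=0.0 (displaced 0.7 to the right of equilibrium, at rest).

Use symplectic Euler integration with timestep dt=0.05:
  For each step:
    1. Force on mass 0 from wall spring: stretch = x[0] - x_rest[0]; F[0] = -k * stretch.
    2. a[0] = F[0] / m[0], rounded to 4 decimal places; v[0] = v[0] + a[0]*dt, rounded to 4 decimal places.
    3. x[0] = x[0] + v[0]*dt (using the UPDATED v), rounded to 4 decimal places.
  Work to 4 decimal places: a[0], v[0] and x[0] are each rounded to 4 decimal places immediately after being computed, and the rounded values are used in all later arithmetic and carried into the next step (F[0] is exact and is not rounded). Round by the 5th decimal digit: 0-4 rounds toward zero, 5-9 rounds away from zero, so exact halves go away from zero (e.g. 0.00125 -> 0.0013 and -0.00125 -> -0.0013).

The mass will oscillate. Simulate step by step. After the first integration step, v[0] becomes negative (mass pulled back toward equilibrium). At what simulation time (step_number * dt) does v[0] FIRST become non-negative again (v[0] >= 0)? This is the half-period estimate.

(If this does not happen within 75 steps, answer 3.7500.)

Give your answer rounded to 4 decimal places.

Step 0: x=[4.4000] v=[0.0000]
Step 1: x=[4.3991] v=[-0.0175]
Step 2: x=[4.3974] v=[-0.0350]
Step 3: x=[4.3948] v=[-0.0524]
Step 4: x=[4.3913] v=[-0.0698]
Step 5: x=[4.3869] v=[-0.0871]
Step 6: x=[4.3817] v=[-0.1043]
Step 7: x=[4.3756] v=[-0.1213]
Step 8: x=[4.3687] v=[-0.1382]
Step 9: x=[4.3610] v=[-0.1549]
Step 10: x=[4.3524] v=[-0.1714]
Step 11: x=[4.3430] v=[-0.1877]
Step 12: x=[4.3328] v=[-0.2038]
Step 13: x=[4.3218] v=[-0.2196]
Step 14: x=[4.3100] v=[-0.2351]
Step 15: x=[4.2975] v=[-0.2504]
Step 16: x=[4.2842] v=[-0.2653]
Step 17: x=[4.2702] v=[-0.2799]
Step 18: x=[4.2555] v=[-0.2942]
Step 19: x=[4.2401] v=[-0.3081]
Step 20: x=[4.2240] v=[-0.3216]
Step 21: x=[4.2073] v=[-0.3347]
Step 22: x=[4.1899] v=[-0.3474]
Step 23: x=[4.1719] v=[-0.3597]
Step 24: x=[4.1533] v=[-0.3715]
Step 25: x=[4.1342] v=[-0.3828]
Step 26: x=[4.1145] v=[-0.3937]
Step 27: x=[4.0943] v=[-0.4041]
Step 28: x=[4.0736] v=[-0.4140]
Step 29: x=[4.0524] v=[-0.4233]
Step 30: x=[4.0308] v=[-0.4321]
Step 31: x=[4.0088] v=[-0.4404]
Step 32: x=[3.9864] v=[-0.4481]
Step 33: x=[3.9636] v=[-0.4553]
Step 34: x=[3.9405] v=[-0.4619]
Step 35: x=[3.9171] v=[-0.4679]
Step 36: x=[3.8934] v=[-0.4733]
Step 37: x=[3.8695] v=[-0.4781]
Step 38: x=[3.8454] v=[-0.4823]
Step 39: x=[3.8211] v=[-0.4859]
Step 40: x=[3.7967] v=[-0.4889]
Step 41: x=[3.7721] v=[-0.4913]
Step 42: x=[3.7474] v=[-0.4931]
Step 43: x=[3.7227] v=[-0.4943]
Step 44: x=[3.6980] v=[-0.4949]
Step 45: x=[3.6733] v=[-0.4949]
Step 46: x=[3.6486] v=[-0.4942]
Step 47: x=[3.6240] v=[-0.4929]
Step 48: x=[3.5995] v=[-0.4910]
Step 49: x=[3.5751] v=[-0.4885]
Step 50: x=[3.5508] v=[-0.4854]
Step 51: x=[3.5267] v=[-0.4817]
Step 52: x=[3.5028] v=[-0.4774]
Step 53: x=[3.4792] v=[-0.4725]
Step 54: x=[3.4559] v=[-0.4670]
Step 55: x=[3.4329] v=[-0.4609]
Step 56: x=[3.4102] v=[-0.4542]
Step 57: x=[3.3879] v=[-0.4470]
Step 58: x=[3.3659] v=[-0.4392]
Step 59: x=[3.3444] v=[-0.4308]
Step 60: x=[3.3233] v=[-0.4219]
Step 61: x=[3.3027] v=[-0.4125]
Step 62: x=[3.2826] v=[-0.4026]
Step 63: x=[3.2630] v=[-0.3922]
Step 64: x=[3.2439] v=[-0.3813]
Step 65: x=[3.2254] v=[-0.3699]
Step 66: x=[3.2075] v=[-0.3580]
Step 67: x=[3.1902] v=[-0.3457]
Step 68: x=[3.1736] v=[-0.3330]
Step 69: x=[3.1576] v=[-0.3198]
Step 70: x=[3.1423] v=[-0.3062]
Step 71: x=[3.1277] v=[-0.2923]
Step 72: x=[3.1138] v=[-0.2780]
Step 73: x=[3.1006] v=[-0.2633]
Step 74: x=[3.0882] v=[-0.2483]
Step 75: x=[3.0766] v=[-0.2330]
v[0] did not become non-negative within 75 steps; using fallback time=3.7500

Answer: 3.7500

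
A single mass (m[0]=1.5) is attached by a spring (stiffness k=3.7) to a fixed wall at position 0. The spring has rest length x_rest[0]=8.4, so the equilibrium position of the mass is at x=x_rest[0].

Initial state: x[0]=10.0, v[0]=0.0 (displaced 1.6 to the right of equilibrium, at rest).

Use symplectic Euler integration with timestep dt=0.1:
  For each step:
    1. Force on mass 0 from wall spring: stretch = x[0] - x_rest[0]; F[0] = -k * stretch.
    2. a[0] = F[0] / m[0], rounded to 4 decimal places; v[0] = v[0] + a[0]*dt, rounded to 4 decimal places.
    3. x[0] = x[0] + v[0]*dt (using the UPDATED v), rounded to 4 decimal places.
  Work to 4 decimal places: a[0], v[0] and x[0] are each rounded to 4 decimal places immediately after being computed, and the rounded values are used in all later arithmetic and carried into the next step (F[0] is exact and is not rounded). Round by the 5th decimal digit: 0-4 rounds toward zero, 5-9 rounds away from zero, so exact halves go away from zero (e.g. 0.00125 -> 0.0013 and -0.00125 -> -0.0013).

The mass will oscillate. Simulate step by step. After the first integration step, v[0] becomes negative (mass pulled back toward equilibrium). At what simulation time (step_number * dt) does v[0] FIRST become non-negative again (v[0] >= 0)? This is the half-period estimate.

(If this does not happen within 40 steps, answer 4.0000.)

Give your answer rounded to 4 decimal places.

Answer: 2.0000

Derivation:
Step 0: x=[10.0000] v=[0.0000]
Step 1: x=[9.9605] v=[-0.3947]
Step 2: x=[9.8825] v=[-0.7796]
Step 3: x=[9.7680] v=[-1.1453]
Step 4: x=[9.6197] v=[-1.4827]
Step 5: x=[9.4413] v=[-1.7836]
Step 6: x=[9.2373] v=[-2.0405]
Step 7: x=[9.0126] v=[-2.2470]
Step 8: x=[8.7728] v=[-2.3981]
Step 9: x=[8.5238] v=[-2.4901]
Step 10: x=[8.2717] v=[-2.5206]
Step 11: x=[8.0228] v=[-2.4890]
Step 12: x=[7.7832] v=[-2.3960]
Step 13: x=[7.5588] v=[-2.2439]
Step 14: x=[7.3552] v=[-2.0364]
Step 15: x=[7.1773] v=[-1.7787]
Step 16: x=[7.0296] v=[-1.4771]
Step 17: x=[6.9157] v=[-1.1391]
Step 18: x=[6.8384] v=[-0.7730]
Step 19: x=[6.7996] v=[-0.3878]
Step 20: x=[6.8003] v=[0.0070]
First v>=0 after going negative at step 20, time=2.0000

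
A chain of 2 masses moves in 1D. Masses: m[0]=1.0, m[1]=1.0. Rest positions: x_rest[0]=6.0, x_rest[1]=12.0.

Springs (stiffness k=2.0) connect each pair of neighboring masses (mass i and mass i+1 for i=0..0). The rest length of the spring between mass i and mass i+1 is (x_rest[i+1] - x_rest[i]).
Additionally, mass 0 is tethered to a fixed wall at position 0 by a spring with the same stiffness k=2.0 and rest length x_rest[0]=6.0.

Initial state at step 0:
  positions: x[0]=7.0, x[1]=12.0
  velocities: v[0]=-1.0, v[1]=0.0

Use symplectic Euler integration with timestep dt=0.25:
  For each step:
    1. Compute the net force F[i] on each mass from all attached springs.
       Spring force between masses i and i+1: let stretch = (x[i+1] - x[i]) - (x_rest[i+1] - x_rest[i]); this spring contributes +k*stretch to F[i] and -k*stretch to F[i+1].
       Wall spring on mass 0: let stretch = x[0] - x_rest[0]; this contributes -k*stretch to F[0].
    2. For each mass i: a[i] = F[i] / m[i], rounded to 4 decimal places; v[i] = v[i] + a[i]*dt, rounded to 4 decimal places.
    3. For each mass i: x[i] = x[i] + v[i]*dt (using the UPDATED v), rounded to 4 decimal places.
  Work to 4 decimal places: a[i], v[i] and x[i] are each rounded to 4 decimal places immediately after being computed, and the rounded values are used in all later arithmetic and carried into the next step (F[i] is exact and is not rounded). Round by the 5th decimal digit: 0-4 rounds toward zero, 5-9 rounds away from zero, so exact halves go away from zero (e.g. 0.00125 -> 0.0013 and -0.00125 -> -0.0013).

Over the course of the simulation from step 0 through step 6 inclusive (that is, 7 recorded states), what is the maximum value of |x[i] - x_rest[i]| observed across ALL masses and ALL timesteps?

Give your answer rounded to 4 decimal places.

Answer: 1.0160

Derivation:
Step 0: x=[7.0000 12.0000] v=[-1.0000 0.0000]
Step 1: x=[6.5000 12.1250] v=[-2.0000 0.5000]
Step 2: x=[5.8906 12.2969] v=[-2.4375 0.6875]
Step 3: x=[5.3457 12.4180] v=[-2.1797 0.4844]
Step 4: x=[5.0166 12.4051] v=[-1.3164 -0.0518]
Step 5: x=[4.9840 12.2186] v=[-0.1305 -0.7461]
Step 6: x=[5.2327 11.8778] v=[0.9948 -1.3634]
Max displacement = 1.0160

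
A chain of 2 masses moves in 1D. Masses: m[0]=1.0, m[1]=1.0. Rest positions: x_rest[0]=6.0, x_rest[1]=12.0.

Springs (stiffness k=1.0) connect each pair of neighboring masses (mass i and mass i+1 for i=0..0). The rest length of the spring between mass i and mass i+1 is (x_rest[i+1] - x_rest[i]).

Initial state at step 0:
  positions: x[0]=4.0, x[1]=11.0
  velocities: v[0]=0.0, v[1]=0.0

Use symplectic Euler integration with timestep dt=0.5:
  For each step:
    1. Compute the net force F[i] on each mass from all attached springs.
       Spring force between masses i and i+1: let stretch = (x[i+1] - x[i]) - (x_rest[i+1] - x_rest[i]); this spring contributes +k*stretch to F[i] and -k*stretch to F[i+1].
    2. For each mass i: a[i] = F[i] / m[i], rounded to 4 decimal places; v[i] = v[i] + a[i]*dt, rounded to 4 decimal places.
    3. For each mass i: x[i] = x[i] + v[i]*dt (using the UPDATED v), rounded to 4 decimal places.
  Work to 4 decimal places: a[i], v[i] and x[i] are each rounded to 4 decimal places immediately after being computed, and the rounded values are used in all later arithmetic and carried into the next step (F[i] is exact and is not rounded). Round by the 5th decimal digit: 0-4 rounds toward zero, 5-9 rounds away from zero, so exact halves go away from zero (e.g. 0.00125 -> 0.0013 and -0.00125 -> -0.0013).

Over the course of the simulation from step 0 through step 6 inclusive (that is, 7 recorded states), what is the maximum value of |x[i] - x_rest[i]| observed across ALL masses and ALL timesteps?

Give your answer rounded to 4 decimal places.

Answer: 2.0312

Derivation:
Step 0: x=[4.0000 11.0000] v=[0.0000 0.0000]
Step 1: x=[4.2500 10.7500] v=[0.5000 -0.5000]
Step 2: x=[4.6250 10.3750] v=[0.7500 -0.7500]
Step 3: x=[4.9375 10.0625] v=[0.6250 -0.6250]
Step 4: x=[5.0313 9.9688] v=[0.1875 -0.1875]
Step 5: x=[4.8594 10.1407] v=[-0.3438 0.3438]
Step 6: x=[4.5078 10.4923] v=[-0.7032 0.7032]
Max displacement = 2.0312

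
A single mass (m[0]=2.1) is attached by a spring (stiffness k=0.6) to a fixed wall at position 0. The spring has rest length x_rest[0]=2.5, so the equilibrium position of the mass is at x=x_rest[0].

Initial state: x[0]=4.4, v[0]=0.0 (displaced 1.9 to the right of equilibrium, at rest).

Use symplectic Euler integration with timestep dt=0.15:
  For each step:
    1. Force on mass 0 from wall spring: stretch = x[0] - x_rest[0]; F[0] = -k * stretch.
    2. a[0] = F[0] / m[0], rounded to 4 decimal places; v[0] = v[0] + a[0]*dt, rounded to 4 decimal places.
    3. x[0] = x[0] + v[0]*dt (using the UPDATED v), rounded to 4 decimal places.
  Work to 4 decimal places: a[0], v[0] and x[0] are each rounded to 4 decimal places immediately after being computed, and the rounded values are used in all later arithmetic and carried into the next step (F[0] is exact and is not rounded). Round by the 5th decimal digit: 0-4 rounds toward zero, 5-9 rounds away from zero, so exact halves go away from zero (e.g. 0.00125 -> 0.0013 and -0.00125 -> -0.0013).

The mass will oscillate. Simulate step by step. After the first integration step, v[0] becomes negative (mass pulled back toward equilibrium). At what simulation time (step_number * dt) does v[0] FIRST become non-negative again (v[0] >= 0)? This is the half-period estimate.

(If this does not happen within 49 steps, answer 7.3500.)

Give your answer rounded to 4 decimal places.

Answer: 6.0000

Derivation:
Step 0: x=[4.4000] v=[0.0000]
Step 1: x=[4.3878] v=[-0.0814]
Step 2: x=[4.3635] v=[-0.1623]
Step 3: x=[4.3272] v=[-0.2422]
Step 4: x=[4.2791] v=[-0.3205]
Step 5: x=[4.2196] v=[-0.3967]
Step 6: x=[4.1490] v=[-0.4704]
Step 7: x=[4.0678] v=[-0.5411]
Step 8: x=[3.9766] v=[-0.6083]
Step 9: x=[3.8759] v=[-0.6716]
Step 10: x=[3.7663] v=[-0.7306]
Step 11: x=[3.6486] v=[-0.7849]
Step 12: x=[3.5235] v=[-0.8341]
Step 13: x=[3.3918] v=[-0.8780]
Step 14: x=[3.2544] v=[-0.9162]
Step 15: x=[3.1121] v=[-0.9485]
Step 16: x=[2.9659] v=[-0.9747]
Step 17: x=[2.8167] v=[-0.9947]
Step 18: x=[2.6655] v=[-1.0083]
Step 19: x=[2.5132] v=[-1.0154]
Step 20: x=[2.3608] v=[-1.0160]
Step 21: x=[2.2093] v=[-1.0100]
Step 22: x=[2.0597] v=[-0.9975]
Step 23: x=[1.9129] v=[-0.9786]
Step 24: x=[1.7699] v=[-0.9534]
Step 25: x=[1.6316] v=[-0.9221]
Step 26: x=[1.4989] v=[-0.8849]
Step 27: x=[1.3726] v=[-0.8420]
Step 28: x=[1.2535] v=[-0.7937]
Step 29: x=[1.1425] v=[-0.7403]
Step 30: x=[1.0402] v=[-0.6821]
Step 31: x=[0.9473] v=[-0.6195]
Step 32: x=[0.8644] v=[-0.5530]
Step 33: x=[0.7920] v=[-0.4829]
Step 34: x=[0.7305] v=[-0.4097]
Step 35: x=[0.6804] v=[-0.3339]
Step 36: x=[0.6420] v=[-0.2559]
Step 37: x=[0.6156] v=[-0.1763]
Step 38: x=[0.6013] v=[-0.0955]
Step 39: x=[0.5992] v=[-0.0141]
Step 40: x=[0.6093] v=[0.0674]
First v>=0 after going negative at step 40, time=6.0000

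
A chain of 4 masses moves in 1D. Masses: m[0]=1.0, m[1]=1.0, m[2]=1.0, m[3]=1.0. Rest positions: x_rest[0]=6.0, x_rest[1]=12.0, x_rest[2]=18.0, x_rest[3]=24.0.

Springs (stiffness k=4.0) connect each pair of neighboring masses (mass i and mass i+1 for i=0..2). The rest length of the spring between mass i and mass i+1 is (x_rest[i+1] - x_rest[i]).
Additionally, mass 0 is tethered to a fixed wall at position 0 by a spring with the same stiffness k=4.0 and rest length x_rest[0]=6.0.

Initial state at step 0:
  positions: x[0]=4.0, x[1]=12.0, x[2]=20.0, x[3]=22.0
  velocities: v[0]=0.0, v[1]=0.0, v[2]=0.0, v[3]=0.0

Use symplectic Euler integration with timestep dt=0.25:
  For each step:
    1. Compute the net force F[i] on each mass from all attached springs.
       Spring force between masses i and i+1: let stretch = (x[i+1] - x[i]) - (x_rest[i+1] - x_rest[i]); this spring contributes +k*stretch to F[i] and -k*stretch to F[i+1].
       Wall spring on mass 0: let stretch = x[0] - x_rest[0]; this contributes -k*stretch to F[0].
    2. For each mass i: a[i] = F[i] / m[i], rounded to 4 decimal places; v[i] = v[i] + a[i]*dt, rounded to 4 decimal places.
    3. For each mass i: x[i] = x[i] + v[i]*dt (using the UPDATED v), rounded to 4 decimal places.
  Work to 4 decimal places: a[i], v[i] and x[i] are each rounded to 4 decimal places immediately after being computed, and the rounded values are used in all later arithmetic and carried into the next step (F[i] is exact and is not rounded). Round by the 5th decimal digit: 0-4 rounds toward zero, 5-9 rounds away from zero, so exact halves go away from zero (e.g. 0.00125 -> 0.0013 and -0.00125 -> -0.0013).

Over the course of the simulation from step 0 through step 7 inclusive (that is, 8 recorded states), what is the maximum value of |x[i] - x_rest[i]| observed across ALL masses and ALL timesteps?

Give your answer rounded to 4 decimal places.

Step 0: x=[4.0000 12.0000 20.0000 22.0000] v=[0.0000 0.0000 0.0000 0.0000]
Step 1: x=[5.0000 12.0000 18.5000 23.0000] v=[4.0000 0.0000 -6.0000 4.0000]
Step 2: x=[6.5000 11.8750 16.5000 24.3750] v=[6.0000 -0.5000 -8.0000 5.5000]
Step 3: x=[7.7188 11.5625 15.3125 25.2813] v=[4.8750 -1.2500 -4.7500 3.6250]
Step 4: x=[7.9688 11.2266 15.6797 25.1954] v=[0.9999 -1.3437 1.4688 -0.3438]
Step 5: x=[7.0410 11.1895 17.3126 24.2305] v=[-3.7111 -0.1484 6.5314 -3.8595]
Step 6: x=[5.3901 11.6461 19.1442 23.0362] v=[-6.6036 1.8262 7.3262 -4.7774]
Step 7: x=[3.9557 12.4132 20.0742 22.3689] v=[-5.7377 3.0683 3.7201 -2.6694]
Max displacement = 2.6875

Answer: 2.6875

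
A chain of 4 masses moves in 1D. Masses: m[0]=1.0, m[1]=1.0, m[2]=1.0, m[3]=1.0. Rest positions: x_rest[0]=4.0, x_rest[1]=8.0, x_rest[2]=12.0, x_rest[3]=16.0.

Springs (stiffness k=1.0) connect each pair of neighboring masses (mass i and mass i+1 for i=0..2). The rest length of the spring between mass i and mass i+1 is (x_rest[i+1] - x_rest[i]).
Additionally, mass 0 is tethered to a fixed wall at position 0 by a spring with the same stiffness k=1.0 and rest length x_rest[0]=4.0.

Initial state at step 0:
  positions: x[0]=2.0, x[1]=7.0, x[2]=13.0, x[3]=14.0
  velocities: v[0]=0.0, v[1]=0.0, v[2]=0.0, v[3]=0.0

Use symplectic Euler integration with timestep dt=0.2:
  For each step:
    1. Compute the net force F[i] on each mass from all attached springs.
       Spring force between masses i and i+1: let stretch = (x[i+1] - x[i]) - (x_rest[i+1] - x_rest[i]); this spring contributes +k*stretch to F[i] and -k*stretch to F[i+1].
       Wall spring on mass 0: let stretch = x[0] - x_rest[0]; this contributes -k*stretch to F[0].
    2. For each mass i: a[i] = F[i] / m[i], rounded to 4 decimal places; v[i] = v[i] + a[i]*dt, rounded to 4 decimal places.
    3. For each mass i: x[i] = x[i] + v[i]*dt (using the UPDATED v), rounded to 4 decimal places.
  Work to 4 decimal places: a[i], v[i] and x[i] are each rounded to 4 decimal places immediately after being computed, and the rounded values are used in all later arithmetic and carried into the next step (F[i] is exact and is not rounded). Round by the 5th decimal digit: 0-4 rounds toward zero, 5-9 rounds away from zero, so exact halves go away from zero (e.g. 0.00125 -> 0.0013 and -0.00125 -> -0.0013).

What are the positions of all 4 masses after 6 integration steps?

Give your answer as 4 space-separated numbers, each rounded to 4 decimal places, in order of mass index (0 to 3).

Answer: 3.9928 7.4758 10.1661 15.7353

Derivation:
Step 0: x=[2.0000 7.0000 13.0000 14.0000] v=[0.0000 0.0000 0.0000 0.0000]
Step 1: x=[2.1200 7.0400 12.8000 14.1200] v=[0.6000 0.2000 -1.0000 0.6000]
Step 2: x=[2.3520 7.1136 12.4224 14.3472] v=[1.1600 0.3680 -1.8880 1.1360]
Step 3: x=[2.6804 7.2091 11.9094 14.6574] v=[1.6419 0.4774 -2.5648 1.5510]
Step 4: x=[3.0827 7.3114 11.3183 15.0177] v=[2.0116 0.5117 -2.9553 1.8014]
Step 5: x=[3.5309 7.4049 10.7149 15.3900] v=[2.2408 0.4673 -3.0168 1.8615]
Step 6: x=[3.9928 7.4758 10.1661 15.7353] v=[2.3094 0.3545 -2.7438 1.7265]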